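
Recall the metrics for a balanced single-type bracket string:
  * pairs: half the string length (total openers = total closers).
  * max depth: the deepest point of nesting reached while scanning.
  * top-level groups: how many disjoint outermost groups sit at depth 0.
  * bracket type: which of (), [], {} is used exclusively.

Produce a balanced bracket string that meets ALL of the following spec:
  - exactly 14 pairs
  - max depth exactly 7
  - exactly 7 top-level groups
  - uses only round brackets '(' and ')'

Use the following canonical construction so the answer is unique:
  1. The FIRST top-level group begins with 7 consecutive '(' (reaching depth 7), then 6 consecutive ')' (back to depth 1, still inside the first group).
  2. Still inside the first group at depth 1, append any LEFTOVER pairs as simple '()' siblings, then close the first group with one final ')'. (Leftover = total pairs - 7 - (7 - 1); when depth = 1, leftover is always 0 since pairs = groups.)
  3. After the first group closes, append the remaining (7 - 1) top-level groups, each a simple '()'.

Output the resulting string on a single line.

Spec: pairs=14 depth=7 groups=7
Leftover pairs = 14 - 7 - (7-1) = 1
First group: deep chain of depth 7 + 1 sibling pairs
Remaining 6 groups: simple '()' each

Answer: ((((((())))))())()()()()()()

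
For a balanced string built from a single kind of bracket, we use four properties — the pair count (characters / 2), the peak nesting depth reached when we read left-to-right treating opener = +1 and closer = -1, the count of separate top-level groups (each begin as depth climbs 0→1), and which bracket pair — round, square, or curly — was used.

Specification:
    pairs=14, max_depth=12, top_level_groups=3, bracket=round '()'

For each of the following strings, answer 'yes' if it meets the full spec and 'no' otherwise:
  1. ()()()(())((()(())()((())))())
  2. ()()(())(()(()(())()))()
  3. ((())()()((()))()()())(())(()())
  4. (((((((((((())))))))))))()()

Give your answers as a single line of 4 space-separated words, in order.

Answer: no no no yes

Derivation:
String 1 '()()()(())((()(())()((())))())': depth seq [1 0 1 0 1 0 1 2 1 0 1 2 3 2 3 4 3 2 3 2 3 4 5 4 3 2 1 2 1 0]
  -> pairs=15 depth=5 groups=5 -> no
String 2 '()()(())(()(()(())()))()': depth seq [1 0 1 0 1 2 1 0 1 2 1 2 3 2 3 4 3 2 3 2 1 0 1 0]
  -> pairs=12 depth=4 groups=5 -> no
String 3 '((())()()((()))()()())(())(()())': depth seq [1 2 3 2 1 2 1 2 1 2 3 4 3 2 1 2 1 2 1 2 1 0 1 2 1 0 1 2 1 2 1 0]
  -> pairs=16 depth=4 groups=3 -> no
String 4 '(((((((((((())))))))))))()()': depth seq [1 2 3 4 5 6 7 8 9 10 11 12 11 10 9 8 7 6 5 4 3 2 1 0 1 0 1 0]
  -> pairs=14 depth=12 groups=3 -> yes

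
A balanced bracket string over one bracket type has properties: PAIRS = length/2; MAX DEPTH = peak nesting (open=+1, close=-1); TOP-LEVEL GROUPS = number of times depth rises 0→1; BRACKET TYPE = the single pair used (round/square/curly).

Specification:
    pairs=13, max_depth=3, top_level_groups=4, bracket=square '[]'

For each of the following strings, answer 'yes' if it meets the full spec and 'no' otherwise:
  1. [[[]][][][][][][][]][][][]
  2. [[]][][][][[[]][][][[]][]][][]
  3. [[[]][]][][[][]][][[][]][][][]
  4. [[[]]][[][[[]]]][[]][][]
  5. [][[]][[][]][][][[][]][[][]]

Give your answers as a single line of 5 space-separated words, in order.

String 1 '[[[]][][][][][][][]][][][]': depth seq [1 2 3 2 1 2 1 2 1 2 1 2 1 2 1 2 1 2 1 0 1 0 1 0 1 0]
  -> pairs=13 depth=3 groups=4 -> yes
String 2 '[[]][][][][[[]][][][[]][]][][]': depth seq [1 2 1 0 1 0 1 0 1 0 1 2 3 2 1 2 1 2 1 2 3 2 1 2 1 0 1 0 1 0]
  -> pairs=15 depth=3 groups=7 -> no
String 3 '[[[]][]][][[][]][][[][]][][][]': depth seq [1 2 3 2 1 2 1 0 1 0 1 2 1 2 1 0 1 0 1 2 1 2 1 0 1 0 1 0 1 0]
  -> pairs=15 depth=3 groups=8 -> no
String 4 '[[[]]][[][[[]]]][[]][][]': depth seq [1 2 3 2 1 0 1 2 1 2 3 4 3 2 1 0 1 2 1 0 1 0 1 0]
  -> pairs=12 depth=4 groups=5 -> no
String 5 '[][[]][[][]][][][[][]][[][]]': depth seq [1 0 1 2 1 0 1 2 1 2 1 0 1 0 1 0 1 2 1 2 1 0 1 2 1 2 1 0]
  -> pairs=14 depth=2 groups=7 -> no

Answer: yes no no no no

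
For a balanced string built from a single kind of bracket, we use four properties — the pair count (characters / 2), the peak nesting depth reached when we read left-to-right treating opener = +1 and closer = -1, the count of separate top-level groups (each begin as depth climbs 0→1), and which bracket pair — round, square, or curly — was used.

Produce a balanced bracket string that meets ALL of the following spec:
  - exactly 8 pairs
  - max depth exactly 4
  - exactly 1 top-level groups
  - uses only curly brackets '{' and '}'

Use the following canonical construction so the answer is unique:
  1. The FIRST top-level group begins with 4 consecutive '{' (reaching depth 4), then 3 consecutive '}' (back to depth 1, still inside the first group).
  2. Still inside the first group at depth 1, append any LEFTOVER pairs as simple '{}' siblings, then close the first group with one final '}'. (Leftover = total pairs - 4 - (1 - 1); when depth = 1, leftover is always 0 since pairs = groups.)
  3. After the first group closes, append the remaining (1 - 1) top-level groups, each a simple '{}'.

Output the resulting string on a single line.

Answer: {{{{}}}{}{}{}{}}

Derivation:
Spec: pairs=8 depth=4 groups=1
Leftover pairs = 8 - 4 - (1-1) = 4
First group: deep chain of depth 4 + 4 sibling pairs
Remaining 0 groups: simple '{}' each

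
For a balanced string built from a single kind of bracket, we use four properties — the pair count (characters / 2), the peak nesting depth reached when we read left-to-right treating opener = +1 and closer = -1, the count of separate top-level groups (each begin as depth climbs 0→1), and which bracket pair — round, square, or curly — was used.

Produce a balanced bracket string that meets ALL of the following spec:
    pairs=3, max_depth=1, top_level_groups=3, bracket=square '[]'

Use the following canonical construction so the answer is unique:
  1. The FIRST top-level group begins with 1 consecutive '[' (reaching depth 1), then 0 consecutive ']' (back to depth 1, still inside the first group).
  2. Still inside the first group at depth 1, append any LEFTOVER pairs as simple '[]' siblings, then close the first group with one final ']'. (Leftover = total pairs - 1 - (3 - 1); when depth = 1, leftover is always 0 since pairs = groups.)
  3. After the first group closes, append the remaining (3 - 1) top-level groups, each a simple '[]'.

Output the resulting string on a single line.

Spec: pairs=3 depth=1 groups=3
Leftover pairs = 3 - 1 - (3-1) = 0
First group: deep chain of depth 1 + 0 sibling pairs
Remaining 2 groups: simple '[]' each

Answer: [][][]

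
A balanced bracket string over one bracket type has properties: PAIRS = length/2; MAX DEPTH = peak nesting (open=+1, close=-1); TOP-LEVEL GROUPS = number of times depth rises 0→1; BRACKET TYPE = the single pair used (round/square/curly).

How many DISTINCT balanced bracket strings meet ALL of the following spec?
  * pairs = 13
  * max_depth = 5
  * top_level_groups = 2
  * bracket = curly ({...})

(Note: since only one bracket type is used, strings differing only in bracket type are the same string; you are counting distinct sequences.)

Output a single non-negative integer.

Spec: pairs=13 depth=5 groups=2
Count(depth <= 5) = 123022
Count(depth <= 4) = 54852
Count(depth == 5) = 123022 - 54852 = 68170

Answer: 68170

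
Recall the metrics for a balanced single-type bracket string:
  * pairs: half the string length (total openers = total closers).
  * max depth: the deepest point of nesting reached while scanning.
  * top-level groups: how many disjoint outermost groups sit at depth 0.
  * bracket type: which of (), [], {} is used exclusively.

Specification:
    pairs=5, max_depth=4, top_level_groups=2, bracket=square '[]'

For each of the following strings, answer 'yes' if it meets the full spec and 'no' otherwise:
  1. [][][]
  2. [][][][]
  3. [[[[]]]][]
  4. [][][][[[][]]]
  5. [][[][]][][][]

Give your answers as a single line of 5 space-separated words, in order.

Answer: no no yes no no

Derivation:
String 1 '[][][]': depth seq [1 0 1 0 1 0]
  -> pairs=3 depth=1 groups=3 -> no
String 2 '[][][][]': depth seq [1 0 1 0 1 0 1 0]
  -> pairs=4 depth=1 groups=4 -> no
String 3 '[[[[]]]][]': depth seq [1 2 3 4 3 2 1 0 1 0]
  -> pairs=5 depth=4 groups=2 -> yes
String 4 '[][][][[[][]]]': depth seq [1 0 1 0 1 0 1 2 3 2 3 2 1 0]
  -> pairs=7 depth=3 groups=4 -> no
String 5 '[][[][]][][][]': depth seq [1 0 1 2 1 2 1 0 1 0 1 0 1 0]
  -> pairs=7 depth=2 groups=5 -> no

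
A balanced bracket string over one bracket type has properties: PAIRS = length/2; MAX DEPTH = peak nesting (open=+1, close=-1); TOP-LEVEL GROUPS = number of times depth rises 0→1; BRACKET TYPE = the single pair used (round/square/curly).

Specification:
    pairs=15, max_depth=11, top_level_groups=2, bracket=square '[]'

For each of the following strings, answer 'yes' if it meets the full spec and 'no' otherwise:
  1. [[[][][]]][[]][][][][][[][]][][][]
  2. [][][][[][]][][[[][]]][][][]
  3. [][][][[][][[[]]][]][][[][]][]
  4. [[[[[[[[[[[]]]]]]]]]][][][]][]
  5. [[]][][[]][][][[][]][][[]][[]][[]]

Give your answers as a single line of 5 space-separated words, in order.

Answer: no no no yes no

Derivation:
String 1 '[[[][][]]][[]][][][][][[][]][][][]': depth seq [1 2 3 2 3 2 3 2 1 0 1 2 1 0 1 0 1 0 1 0 1 0 1 2 1 2 1 0 1 0 1 0 1 0]
  -> pairs=17 depth=3 groups=10 -> no
String 2 '[][][][[][]][][[[][]]][][][]': depth seq [1 0 1 0 1 0 1 2 1 2 1 0 1 0 1 2 3 2 3 2 1 0 1 0 1 0 1 0]
  -> pairs=14 depth=3 groups=9 -> no
String 3 '[][][][[][][[[]]][]][][[][]][]': depth seq [1 0 1 0 1 0 1 2 1 2 1 2 3 4 3 2 1 2 1 0 1 0 1 2 1 2 1 0 1 0]
  -> pairs=15 depth=4 groups=7 -> no
String 4 '[[[[[[[[[[[]]]]]]]]]][][][]][]': depth seq [1 2 3 4 5 6 7 8 9 10 11 10 9 8 7 6 5 4 3 2 1 2 1 2 1 2 1 0 1 0]
  -> pairs=15 depth=11 groups=2 -> yes
String 5 '[[]][][[]][][][[][]][][[]][[]][[]]': depth seq [1 2 1 0 1 0 1 2 1 0 1 0 1 0 1 2 1 2 1 0 1 0 1 2 1 0 1 2 1 0 1 2 1 0]
  -> pairs=17 depth=2 groups=10 -> no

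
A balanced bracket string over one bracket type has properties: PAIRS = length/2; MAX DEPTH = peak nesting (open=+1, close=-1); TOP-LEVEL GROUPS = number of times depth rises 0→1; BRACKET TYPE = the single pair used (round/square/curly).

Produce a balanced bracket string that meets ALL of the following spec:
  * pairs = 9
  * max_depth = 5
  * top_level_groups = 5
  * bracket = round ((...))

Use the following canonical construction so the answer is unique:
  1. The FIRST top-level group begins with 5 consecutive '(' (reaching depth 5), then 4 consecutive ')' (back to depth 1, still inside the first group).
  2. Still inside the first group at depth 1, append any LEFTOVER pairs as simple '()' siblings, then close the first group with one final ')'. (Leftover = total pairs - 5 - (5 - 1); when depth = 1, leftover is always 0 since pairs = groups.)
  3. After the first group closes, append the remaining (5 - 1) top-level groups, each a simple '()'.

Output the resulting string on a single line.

Spec: pairs=9 depth=5 groups=5
Leftover pairs = 9 - 5 - (5-1) = 0
First group: deep chain of depth 5 + 0 sibling pairs
Remaining 4 groups: simple '()' each

Answer: ((((()))))()()()()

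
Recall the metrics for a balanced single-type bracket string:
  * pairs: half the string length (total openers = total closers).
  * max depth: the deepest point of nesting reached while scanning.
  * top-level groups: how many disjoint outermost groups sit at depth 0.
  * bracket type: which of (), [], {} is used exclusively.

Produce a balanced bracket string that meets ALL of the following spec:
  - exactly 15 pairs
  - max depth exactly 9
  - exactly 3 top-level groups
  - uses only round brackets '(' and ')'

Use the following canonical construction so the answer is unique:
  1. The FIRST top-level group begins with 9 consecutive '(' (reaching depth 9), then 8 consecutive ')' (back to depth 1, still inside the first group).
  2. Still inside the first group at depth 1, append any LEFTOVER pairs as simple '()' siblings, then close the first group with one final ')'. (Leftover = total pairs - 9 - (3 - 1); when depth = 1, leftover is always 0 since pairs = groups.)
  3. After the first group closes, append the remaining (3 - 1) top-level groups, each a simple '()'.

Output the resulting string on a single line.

Spec: pairs=15 depth=9 groups=3
Leftover pairs = 15 - 9 - (3-1) = 4
First group: deep chain of depth 9 + 4 sibling pairs
Remaining 2 groups: simple '()' each

Answer: ((((((((())))))))()()()())()()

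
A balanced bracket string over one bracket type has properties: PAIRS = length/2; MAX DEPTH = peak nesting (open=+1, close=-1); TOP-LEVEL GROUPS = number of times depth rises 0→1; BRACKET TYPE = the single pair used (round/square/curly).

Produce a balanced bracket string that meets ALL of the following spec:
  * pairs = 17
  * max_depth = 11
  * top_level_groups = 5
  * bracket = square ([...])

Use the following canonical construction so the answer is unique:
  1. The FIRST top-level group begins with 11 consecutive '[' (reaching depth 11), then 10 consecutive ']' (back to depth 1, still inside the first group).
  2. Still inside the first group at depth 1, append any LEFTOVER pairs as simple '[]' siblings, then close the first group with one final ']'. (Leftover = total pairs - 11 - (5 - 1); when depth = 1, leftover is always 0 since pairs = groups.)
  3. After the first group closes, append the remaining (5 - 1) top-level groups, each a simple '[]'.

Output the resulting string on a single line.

Answer: [[[[[[[[[[[]]]]]]]]]][][]][][][][]

Derivation:
Spec: pairs=17 depth=11 groups=5
Leftover pairs = 17 - 11 - (5-1) = 2
First group: deep chain of depth 11 + 2 sibling pairs
Remaining 4 groups: simple '[]' each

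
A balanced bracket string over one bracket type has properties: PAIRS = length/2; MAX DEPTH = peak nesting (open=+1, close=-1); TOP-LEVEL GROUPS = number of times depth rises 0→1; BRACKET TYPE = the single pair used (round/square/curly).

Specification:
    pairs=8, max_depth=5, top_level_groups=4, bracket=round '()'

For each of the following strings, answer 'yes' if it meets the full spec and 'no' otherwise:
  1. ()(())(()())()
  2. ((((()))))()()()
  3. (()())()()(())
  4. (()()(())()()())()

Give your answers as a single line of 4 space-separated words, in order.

String 1 '()(())(()())()': depth seq [1 0 1 2 1 0 1 2 1 2 1 0 1 0]
  -> pairs=7 depth=2 groups=4 -> no
String 2 '((((()))))()()()': depth seq [1 2 3 4 5 4 3 2 1 0 1 0 1 0 1 0]
  -> pairs=8 depth=5 groups=4 -> yes
String 3 '(()())()()(())': depth seq [1 2 1 2 1 0 1 0 1 0 1 2 1 0]
  -> pairs=7 depth=2 groups=4 -> no
String 4 '(()()(())()()())()': depth seq [1 2 1 2 1 2 3 2 1 2 1 2 1 2 1 0 1 0]
  -> pairs=9 depth=3 groups=2 -> no

Answer: no yes no no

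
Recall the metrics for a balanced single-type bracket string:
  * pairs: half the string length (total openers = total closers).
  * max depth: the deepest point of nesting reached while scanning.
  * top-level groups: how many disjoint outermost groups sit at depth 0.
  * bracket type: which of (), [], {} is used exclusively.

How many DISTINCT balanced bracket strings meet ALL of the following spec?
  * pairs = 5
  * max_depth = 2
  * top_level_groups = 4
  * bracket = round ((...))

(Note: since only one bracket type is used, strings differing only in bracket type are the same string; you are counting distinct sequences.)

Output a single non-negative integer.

Answer: 4

Derivation:
Spec: pairs=5 depth=2 groups=4
Count(depth <= 2) = 4
Count(depth <= 1) = 0
Count(depth == 2) = 4 - 0 = 4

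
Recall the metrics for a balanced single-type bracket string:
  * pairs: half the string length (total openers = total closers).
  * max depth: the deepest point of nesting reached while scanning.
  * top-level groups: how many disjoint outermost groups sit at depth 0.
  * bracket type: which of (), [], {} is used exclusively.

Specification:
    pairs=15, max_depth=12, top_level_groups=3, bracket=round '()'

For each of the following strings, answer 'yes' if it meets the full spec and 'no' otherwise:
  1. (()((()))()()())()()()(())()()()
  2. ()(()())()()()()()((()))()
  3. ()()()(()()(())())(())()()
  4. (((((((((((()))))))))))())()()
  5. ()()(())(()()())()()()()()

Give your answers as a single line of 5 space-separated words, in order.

String 1 '(()((()))()()())()()()(())()()()': depth seq [1 2 1 2 3 4 3 2 1 2 1 2 1 2 1 0 1 0 1 0 1 0 1 2 1 0 1 0 1 0 1 0]
  -> pairs=16 depth=4 groups=8 -> no
String 2 '()(()())()()()()()((()))()': depth seq [1 0 1 2 1 2 1 0 1 0 1 0 1 0 1 0 1 0 1 2 3 2 1 0 1 0]
  -> pairs=13 depth=3 groups=9 -> no
String 3 '()()()(()()(())())(())()()': depth seq [1 0 1 0 1 0 1 2 1 2 1 2 3 2 1 2 1 0 1 2 1 0 1 0 1 0]
  -> pairs=13 depth=3 groups=7 -> no
String 4 '(((((((((((()))))))))))())()()': depth seq [1 2 3 4 5 6 7 8 9 10 11 12 11 10 9 8 7 6 5 4 3 2 1 2 1 0 1 0 1 0]
  -> pairs=15 depth=12 groups=3 -> yes
String 5 '()()(())(()()())()()()()()': depth seq [1 0 1 0 1 2 1 0 1 2 1 2 1 2 1 0 1 0 1 0 1 0 1 0 1 0]
  -> pairs=13 depth=2 groups=9 -> no

Answer: no no no yes no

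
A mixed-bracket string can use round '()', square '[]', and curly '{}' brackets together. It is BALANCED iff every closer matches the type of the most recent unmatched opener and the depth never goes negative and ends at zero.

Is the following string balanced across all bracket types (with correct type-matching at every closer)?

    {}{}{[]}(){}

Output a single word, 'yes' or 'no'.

pos 0: push '{'; stack = {
pos 1: '}' matches '{'; pop; stack = (empty)
pos 2: push '{'; stack = {
pos 3: '}' matches '{'; pop; stack = (empty)
pos 4: push '{'; stack = {
pos 5: push '['; stack = {[
pos 6: ']' matches '['; pop; stack = {
pos 7: '}' matches '{'; pop; stack = (empty)
pos 8: push '('; stack = (
pos 9: ')' matches '('; pop; stack = (empty)
pos 10: push '{'; stack = {
pos 11: '}' matches '{'; pop; stack = (empty)
end: stack empty → VALID
Verdict: properly nested → yes

Answer: yes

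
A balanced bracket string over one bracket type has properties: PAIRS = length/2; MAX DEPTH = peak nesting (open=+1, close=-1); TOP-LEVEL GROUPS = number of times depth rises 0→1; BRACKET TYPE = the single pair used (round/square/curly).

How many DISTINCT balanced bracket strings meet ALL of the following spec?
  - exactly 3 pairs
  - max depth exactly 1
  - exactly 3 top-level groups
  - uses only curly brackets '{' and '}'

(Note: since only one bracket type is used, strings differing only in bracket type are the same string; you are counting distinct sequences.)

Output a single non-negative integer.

Spec: pairs=3 depth=1 groups=3
Count(depth <= 1) = 1
Count(depth <= 0) = 0
Count(depth == 1) = 1 - 0 = 1

Answer: 1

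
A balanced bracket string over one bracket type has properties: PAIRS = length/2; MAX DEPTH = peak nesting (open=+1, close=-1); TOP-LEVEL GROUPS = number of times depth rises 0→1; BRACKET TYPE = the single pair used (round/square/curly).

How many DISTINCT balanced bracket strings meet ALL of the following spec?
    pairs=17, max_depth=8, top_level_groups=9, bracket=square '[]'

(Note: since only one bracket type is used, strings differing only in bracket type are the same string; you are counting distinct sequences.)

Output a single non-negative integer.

Spec: pairs=17 depth=8 groups=9
Count(depth <= 8) = 389358
Count(depth <= 7) = 389169
Count(depth == 8) = 389358 - 389169 = 189

Answer: 189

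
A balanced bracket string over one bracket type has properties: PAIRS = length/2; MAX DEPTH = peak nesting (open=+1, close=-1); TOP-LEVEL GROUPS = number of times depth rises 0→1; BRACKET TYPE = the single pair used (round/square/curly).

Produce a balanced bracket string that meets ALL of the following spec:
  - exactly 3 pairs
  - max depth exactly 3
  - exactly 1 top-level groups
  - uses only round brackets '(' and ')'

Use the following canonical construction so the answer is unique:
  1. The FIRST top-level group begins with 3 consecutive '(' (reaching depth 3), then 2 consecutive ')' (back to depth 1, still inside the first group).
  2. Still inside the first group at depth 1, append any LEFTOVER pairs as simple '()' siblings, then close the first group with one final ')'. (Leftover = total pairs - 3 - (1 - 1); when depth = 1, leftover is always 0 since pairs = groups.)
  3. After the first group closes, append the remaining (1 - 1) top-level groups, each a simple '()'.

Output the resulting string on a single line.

Spec: pairs=3 depth=3 groups=1
Leftover pairs = 3 - 3 - (1-1) = 0
First group: deep chain of depth 3 + 0 sibling pairs
Remaining 0 groups: simple '()' each

Answer: ((()))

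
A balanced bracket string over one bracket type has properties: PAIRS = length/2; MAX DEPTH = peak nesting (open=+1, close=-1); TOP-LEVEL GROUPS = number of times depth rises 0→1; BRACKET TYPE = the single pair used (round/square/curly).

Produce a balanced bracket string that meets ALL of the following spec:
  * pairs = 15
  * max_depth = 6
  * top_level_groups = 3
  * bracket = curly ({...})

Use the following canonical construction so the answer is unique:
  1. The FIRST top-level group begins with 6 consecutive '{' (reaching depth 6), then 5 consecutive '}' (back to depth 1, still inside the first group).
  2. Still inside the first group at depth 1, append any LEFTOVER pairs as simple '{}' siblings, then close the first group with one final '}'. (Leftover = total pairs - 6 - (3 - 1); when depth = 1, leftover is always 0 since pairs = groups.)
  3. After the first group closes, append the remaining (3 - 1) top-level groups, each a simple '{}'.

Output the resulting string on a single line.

Spec: pairs=15 depth=6 groups=3
Leftover pairs = 15 - 6 - (3-1) = 7
First group: deep chain of depth 6 + 7 sibling pairs
Remaining 2 groups: simple '{}' each

Answer: {{{{{{}}}}}{}{}{}{}{}{}{}}{}{}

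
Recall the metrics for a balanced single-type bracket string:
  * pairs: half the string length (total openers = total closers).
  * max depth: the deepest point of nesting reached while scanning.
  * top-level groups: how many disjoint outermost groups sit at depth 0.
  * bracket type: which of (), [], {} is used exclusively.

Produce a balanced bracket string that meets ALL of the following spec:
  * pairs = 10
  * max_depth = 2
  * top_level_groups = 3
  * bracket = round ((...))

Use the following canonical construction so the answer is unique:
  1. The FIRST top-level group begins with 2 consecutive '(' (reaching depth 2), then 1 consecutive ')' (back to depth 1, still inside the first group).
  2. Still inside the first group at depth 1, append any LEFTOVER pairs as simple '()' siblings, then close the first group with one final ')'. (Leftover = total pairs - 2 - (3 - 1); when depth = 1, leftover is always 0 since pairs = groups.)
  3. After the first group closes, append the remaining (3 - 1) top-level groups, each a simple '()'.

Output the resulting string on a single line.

Answer: (()()()()()()())()()

Derivation:
Spec: pairs=10 depth=2 groups=3
Leftover pairs = 10 - 2 - (3-1) = 6
First group: deep chain of depth 2 + 6 sibling pairs
Remaining 2 groups: simple '()' each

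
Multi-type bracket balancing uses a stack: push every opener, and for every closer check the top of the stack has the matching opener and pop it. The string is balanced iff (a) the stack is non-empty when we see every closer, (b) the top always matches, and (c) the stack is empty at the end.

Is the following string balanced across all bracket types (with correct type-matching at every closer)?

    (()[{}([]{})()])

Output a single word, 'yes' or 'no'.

pos 0: push '('; stack = (
pos 1: push '('; stack = ((
pos 2: ')' matches '('; pop; stack = (
pos 3: push '['; stack = ([
pos 4: push '{'; stack = ([{
pos 5: '}' matches '{'; pop; stack = ([
pos 6: push '('; stack = ([(
pos 7: push '['; stack = ([([
pos 8: ']' matches '['; pop; stack = ([(
pos 9: push '{'; stack = ([({
pos 10: '}' matches '{'; pop; stack = ([(
pos 11: ')' matches '('; pop; stack = ([
pos 12: push '('; stack = ([(
pos 13: ')' matches '('; pop; stack = ([
pos 14: ']' matches '['; pop; stack = (
pos 15: ')' matches '('; pop; stack = (empty)
end: stack empty → VALID
Verdict: properly nested → yes

Answer: yes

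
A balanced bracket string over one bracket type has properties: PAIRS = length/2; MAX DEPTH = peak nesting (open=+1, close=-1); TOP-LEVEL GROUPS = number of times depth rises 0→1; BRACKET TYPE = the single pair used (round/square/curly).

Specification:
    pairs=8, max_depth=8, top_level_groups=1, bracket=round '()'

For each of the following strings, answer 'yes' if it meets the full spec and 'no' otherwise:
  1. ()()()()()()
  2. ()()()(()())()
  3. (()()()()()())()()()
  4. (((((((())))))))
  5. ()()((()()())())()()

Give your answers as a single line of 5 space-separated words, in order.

Answer: no no no yes no

Derivation:
String 1 '()()()()()()': depth seq [1 0 1 0 1 0 1 0 1 0 1 0]
  -> pairs=6 depth=1 groups=6 -> no
String 2 '()()()(()())()': depth seq [1 0 1 0 1 0 1 2 1 2 1 0 1 0]
  -> pairs=7 depth=2 groups=5 -> no
String 3 '(()()()()()())()()()': depth seq [1 2 1 2 1 2 1 2 1 2 1 2 1 0 1 0 1 0 1 0]
  -> pairs=10 depth=2 groups=4 -> no
String 4 '(((((((())))))))': depth seq [1 2 3 4 5 6 7 8 7 6 5 4 3 2 1 0]
  -> pairs=8 depth=8 groups=1 -> yes
String 5 '()()((()()())())()()': depth seq [1 0 1 0 1 2 3 2 3 2 3 2 1 2 1 0 1 0 1 0]
  -> pairs=10 depth=3 groups=5 -> no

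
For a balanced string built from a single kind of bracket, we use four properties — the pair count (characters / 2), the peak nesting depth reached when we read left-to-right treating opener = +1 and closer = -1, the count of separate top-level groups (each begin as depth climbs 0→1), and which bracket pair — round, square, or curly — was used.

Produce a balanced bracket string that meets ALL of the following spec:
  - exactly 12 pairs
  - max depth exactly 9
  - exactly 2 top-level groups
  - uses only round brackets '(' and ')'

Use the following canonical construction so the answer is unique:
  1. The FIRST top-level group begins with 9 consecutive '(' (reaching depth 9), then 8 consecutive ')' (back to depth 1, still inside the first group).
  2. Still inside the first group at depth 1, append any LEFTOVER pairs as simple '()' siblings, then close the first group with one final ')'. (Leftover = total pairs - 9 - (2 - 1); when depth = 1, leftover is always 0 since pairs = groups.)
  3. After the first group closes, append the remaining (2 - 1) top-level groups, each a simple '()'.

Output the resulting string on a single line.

Answer: ((((((((())))))))()())()

Derivation:
Spec: pairs=12 depth=9 groups=2
Leftover pairs = 12 - 9 - (2-1) = 2
First group: deep chain of depth 9 + 2 sibling pairs
Remaining 1 groups: simple '()' each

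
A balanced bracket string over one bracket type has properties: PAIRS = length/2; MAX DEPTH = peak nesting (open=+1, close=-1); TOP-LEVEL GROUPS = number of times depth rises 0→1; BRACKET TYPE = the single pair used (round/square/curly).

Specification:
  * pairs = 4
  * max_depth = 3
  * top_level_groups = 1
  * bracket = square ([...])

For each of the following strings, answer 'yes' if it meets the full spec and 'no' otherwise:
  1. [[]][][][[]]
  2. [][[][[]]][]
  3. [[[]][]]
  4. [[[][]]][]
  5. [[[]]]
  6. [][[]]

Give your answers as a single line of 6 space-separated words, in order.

Answer: no no yes no no no

Derivation:
String 1 '[[]][][][[]]': depth seq [1 2 1 0 1 0 1 0 1 2 1 0]
  -> pairs=6 depth=2 groups=4 -> no
String 2 '[][[][[]]][]': depth seq [1 0 1 2 1 2 3 2 1 0 1 0]
  -> pairs=6 depth=3 groups=3 -> no
String 3 '[[[]][]]': depth seq [1 2 3 2 1 2 1 0]
  -> pairs=4 depth=3 groups=1 -> yes
String 4 '[[[][]]][]': depth seq [1 2 3 2 3 2 1 0 1 0]
  -> pairs=5 depth=3 groups=2 -> no
String 5 '[[[]]]': depth seq [1 2 3 2 1 0]
  -> pairs=3 depth=3 groups=1 -> no
String 6 '[][[]]': depth seq [1 0 1 2 1 0]
  -> pairs=3 depth=2 groups=2 -> no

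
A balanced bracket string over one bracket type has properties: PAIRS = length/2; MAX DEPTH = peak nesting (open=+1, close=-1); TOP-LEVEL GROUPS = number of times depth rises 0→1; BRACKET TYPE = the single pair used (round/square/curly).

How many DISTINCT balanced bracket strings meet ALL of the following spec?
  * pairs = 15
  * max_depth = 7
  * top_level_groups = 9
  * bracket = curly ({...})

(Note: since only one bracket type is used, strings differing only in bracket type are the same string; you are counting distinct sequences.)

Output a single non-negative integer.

Answer: 9

Derivation:
Spec: pairs=15 depth=7 groups=9
Count(depth <= 7) = 23256
Count(depth <= 6) = 23247
Count(depth == 7) = 23256 - 23247 = 9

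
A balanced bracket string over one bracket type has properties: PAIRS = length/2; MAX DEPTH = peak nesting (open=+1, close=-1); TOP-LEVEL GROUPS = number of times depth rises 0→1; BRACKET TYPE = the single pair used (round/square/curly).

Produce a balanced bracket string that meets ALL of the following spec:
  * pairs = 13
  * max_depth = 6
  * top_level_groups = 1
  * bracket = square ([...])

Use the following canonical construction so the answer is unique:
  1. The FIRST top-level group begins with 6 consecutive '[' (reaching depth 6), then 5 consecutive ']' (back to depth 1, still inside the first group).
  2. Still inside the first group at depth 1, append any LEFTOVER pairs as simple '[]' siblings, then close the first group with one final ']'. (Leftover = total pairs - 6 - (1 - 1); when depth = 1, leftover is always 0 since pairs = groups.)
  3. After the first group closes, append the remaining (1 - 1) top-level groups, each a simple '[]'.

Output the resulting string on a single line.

Answer: [[[[[[]]]]][][][][][][][]]

Derivation:
Spec: pairs=13 depth=6 groups=1
Leftover pairs = 13 - 6 - (1-1) = 7
First group: deep chain of depth 6 + 7 sibling pairs
Remaining 0 groups: simple '[]' each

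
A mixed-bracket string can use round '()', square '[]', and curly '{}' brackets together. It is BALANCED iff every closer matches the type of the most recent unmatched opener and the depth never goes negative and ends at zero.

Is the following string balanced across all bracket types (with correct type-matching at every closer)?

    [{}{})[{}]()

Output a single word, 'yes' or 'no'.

pos 0: push '['; stack = [
pos 1: push '{'; stack = [{
pos 2: '}' matches '{'; pop; stack = [
pos 3: push '{'; stack = [{
pos 4: '}' matches '{'; pop; stack = [
pos 5: saw closer ')' but top of stack is '[' (expected ']') → INVALID
Verdict: type mismatch at position 5: ')' closes '[' → no

Answer: no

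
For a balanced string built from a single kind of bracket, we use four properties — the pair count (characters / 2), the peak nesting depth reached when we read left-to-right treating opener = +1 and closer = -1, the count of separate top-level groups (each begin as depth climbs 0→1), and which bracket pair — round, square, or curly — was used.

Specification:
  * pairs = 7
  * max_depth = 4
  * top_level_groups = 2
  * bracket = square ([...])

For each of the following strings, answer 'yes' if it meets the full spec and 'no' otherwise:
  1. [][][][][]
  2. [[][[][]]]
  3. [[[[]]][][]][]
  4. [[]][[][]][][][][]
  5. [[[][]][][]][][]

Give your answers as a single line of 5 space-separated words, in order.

String 1 '[][][][][]': depth seq [1 0 1 0 1 0 1 0 1 0]
  -> pairs=5 depth=1 groups=5 -> no
String 2 '[[][[][]]]': depth seq [1 2 1 2 3 2 3 2 1 0]
  -> pairs=5 depth=3 groups=1 -> no
String 3 '[[[[]]][][]][]': depth seq [1 2 3 4 3 2 1 2 1 2 1 0 1 0]
  -> pairs=7 depth=4 groups=2 -> yes
String 4 '[[]][[][]][][][][]': depth seq [1 2 1 0 1 2 1 2 1 0 1 0 1 0 1 0 1 0]
  -> pairs=9 depth=2 groups=6 -> no
String 5 '[[[][]][][]][][]': depth seq [1 2 3 2 3 2 1 2 1 2 1 0 1 0 1 0]
  -> pairs=8 depth=3 groups=3 -> no

Answer: no no yes no no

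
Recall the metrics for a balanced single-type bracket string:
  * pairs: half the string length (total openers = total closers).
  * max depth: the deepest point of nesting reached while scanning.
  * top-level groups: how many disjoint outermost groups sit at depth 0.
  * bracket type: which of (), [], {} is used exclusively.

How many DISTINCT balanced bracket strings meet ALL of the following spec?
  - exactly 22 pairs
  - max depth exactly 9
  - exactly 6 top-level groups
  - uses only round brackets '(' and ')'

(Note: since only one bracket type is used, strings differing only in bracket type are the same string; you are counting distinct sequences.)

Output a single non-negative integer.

Spec: pairs=22 depth=9 groups=6
Count(depth <= 9) = 3475084104
Count(depth <= 8) = 3389523765
Count(depth == 9) = 3475084104 - 3389523765 = 85560339

Answer: 85560339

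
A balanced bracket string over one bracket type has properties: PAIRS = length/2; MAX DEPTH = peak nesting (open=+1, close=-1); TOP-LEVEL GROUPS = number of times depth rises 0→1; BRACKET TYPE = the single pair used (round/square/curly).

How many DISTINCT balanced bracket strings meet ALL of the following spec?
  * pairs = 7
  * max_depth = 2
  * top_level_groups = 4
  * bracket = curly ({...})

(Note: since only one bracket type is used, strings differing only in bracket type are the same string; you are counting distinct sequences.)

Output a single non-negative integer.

Answer: 20

Derivation:
Spec: pairs=7 depth=2 groups=4
Count(depth <= 2) = 20
Count(depth <= 1) = 0
Count(depth == 2) = 20 - 0 = 20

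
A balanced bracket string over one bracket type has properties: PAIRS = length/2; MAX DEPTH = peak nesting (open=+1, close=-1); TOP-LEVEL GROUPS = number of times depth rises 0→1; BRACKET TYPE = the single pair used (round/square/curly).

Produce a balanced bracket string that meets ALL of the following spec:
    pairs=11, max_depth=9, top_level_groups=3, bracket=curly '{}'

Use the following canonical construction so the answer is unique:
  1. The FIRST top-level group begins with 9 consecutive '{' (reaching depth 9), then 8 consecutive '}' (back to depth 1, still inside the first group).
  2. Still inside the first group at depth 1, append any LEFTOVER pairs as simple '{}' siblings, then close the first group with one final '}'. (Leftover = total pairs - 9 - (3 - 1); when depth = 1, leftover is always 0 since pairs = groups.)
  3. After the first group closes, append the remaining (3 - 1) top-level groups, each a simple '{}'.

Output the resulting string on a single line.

Spec: pairs=11 depth=9 groups=3
Leftover pairs = 11 - 9 - (3-1) = 0
First group: deep chain of depth 9 + 0 sibling pairs
Remaining 2 groups: simple '{}' each

Answer: {{{{{{{{{}}}}}}}}}{}{}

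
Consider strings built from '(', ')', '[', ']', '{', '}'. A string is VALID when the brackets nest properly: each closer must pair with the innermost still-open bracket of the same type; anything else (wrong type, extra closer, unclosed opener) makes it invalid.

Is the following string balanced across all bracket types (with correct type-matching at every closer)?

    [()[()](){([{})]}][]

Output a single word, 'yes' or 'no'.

Answer: no

Derivation:
pos 0: push '['; stack = [
pos 1: push '('; stack = [(
pos 2: ')' matches '('; pop; stack = [
pos 3: push '['; stack = [[
pos 4: push '('; stack = [[(
pos 5: ')' matches '('; pop; stack = [[
pos 6: ']' matches '['; pop; stack = [
pos 7: push '('; stack = [(
pos 8: ')' matches '('; pop; stack = [
pos 9: push '{'; stack = [{
pos 10: push '('; stack = [{(
pos 11: push '['; stack = [{([
pos 12: push '{'; stack = [{([{
pos 13: '}' matches '{'; pop; stack = [{([
pos 14: saw closer ')' but top of stack is '[' (expected ']') → INVALID
Verdict: type mismatch at position 14: ')' closes '[' → no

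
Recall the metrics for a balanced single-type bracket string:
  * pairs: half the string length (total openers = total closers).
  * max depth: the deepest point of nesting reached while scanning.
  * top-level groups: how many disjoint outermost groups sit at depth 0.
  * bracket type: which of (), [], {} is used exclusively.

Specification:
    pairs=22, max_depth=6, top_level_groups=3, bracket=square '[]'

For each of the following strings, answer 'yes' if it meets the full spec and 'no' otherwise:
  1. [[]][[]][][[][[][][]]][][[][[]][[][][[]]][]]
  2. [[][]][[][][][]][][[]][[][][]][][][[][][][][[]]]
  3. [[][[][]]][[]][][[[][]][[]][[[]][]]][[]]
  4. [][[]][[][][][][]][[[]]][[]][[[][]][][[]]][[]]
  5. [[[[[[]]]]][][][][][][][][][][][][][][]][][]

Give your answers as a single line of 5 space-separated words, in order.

Answer: no no no no yes

Derivation:
String 1 '[[]][[]][][[][[][][]]][][[][[]][[][][[]]][]]': depth seq [1 2 1 0 1 2 1 0 1 0 1 2 1 2 3 2 3 2 3 2 1 0 1 0 1 2 1 2 3 2 1 2 3 2 3 2 3 4 3 2 1 2 1 0]
  -> pairs=22 depth=4 groups=6 -> no
String 2 '[[][]][[][][][]][][[]][[][][]][][][[][][][][[]]]': depth seq [1 2 1 2 1 0 1 2 1 2 1 2 1 2 1 0 1 0 1 2 1 0 1 2 1 2 1 2 1 0 1 0 1 0 1 2 1 2 1 2 1 2 1 2 3 2 1 0]
  -> pairs=24 depth=3 groups=8 -> no
String 3 '[[][[][]]][[]][][[[][]][[]][[[]][]]][[]]': depth seq [1 2 1 2 3 2 3 2 1 0 1 2 1 0 1 0 1 2 3 2 3 2 1 2 3 2 1 2 3 4 3 2 3 2 1 0 1 2 1 0]
  -> pairs=20 depth=4 groups=5 -> no
String 4 '[][[]][[][][][][]][[[]]][[]][[[][]][][[]]][[]]': depth seq [1 0 1 2 1 0 1 2 1 2 1 2 1 2 1 2 1 0 1 2 3 2 1 0 1 2 1 0 1 2 3 2 3 2 1 2 1 2 3 2 1 0 1 2 1 0]
  -> pairs=23 depth=3 groups=7 -> no
String 5 '[[[[[[]]]]][][][][][][][][][][][][][][]][][]': depth seq [1 2 3 4 5 6 5 4 3 2 1 2 1 2 1 2 1 2 1 2 1 2 1 2 1 2 1 2 1 2 1 2 1 2 1 2 1 2 1 0 1 0 1 0]
  -> pairs=22 depth=6 groups=3 -> yes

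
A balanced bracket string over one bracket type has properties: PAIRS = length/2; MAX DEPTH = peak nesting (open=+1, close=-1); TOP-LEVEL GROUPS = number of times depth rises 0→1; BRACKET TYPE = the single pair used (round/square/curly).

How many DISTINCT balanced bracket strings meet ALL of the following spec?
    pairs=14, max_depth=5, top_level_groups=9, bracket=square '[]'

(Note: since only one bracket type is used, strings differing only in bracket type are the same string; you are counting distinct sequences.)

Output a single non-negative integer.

Answer: 135

Derivation:
Spec: pairs=14 depth=5 groups=9
Count(depth <= 5) = 5499
Count(depth <= 4) = 5364
Count(depth == 5) = 5499 - 5364 = 135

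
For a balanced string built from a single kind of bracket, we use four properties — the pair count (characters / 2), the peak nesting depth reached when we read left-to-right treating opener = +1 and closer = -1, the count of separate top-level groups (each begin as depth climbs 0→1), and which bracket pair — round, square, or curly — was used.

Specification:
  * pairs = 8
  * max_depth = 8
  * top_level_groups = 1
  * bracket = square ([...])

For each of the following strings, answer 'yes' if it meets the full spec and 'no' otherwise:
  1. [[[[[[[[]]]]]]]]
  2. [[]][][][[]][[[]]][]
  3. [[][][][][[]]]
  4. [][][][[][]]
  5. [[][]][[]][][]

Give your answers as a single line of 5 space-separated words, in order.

String 1 '[[[[[[[[]]]]]]]]': depth seq [1 2 3 4 5 6 7 8 7 6 5 4 3 2 1 0]
  -> pairs=8 depth=8 groups=1 -> yes
String 2 '[[]][][][[]][[[]]][]': depth seq [1 2 1 0 1 0 1 0 1 2 1 0 1 2 3 2 1 0 1 0]
  -> pairs=10 depth=3 groups=6 -> no
String 3 '[[][][][][[]]]': depth seq [1 2 1 2 1 2 1 2 1 2 3 2 1 0]
  -> pairs=7 depth=3 groups=1 -> no
String 4 '[][][][[][]]': depth seq [1 0 1 0 1 0 1 2 1 2 1 0]
  -> pairs=6 depth=2 groups=4 -> no
String 5 '[[][]][[]][][]': depth seq [1 2 1 2 1 0 1 2 1 0 1 0 1 0]
  -> pairs=7 depth=2 groups=4 -> no

Answer: yes no no no no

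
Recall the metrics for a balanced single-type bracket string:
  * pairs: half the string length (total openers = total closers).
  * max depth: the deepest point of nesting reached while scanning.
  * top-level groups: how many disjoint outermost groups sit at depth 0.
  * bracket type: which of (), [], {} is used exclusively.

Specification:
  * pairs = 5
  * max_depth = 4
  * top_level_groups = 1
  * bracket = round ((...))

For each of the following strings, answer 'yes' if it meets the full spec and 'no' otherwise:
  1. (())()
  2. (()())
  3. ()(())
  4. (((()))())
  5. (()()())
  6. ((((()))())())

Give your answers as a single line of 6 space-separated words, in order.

String 1 '(())()': depth seq [1 2 1 0 1 0]
  -> pairs=3 depth=2 groups=2 -> no
String 2 '(()())': depth seq [1 2 1 2 1 0]
  -> pairs=3 depth=2 groups=1 -> no
String 3 '()(())': depth seq [1 0 1 2 1 0]
  -> pairs=3 depth=2 groups=2 -> no
String 4 '(((()))())': depth seq [1 2 3 4 3 2 1 2 1 0]
  -> pairs=5 depth=4 groups=1 -> yes
String 5 '(()()())': depth seq [1 2 1 2 1 2 1 0]
  -> pairs=4 depth=2 groups=1 -> no
String 6 '((((()))())())': depth seq [1 2 3 4 5 4 3 2 3 2 1 2 1 0]
  -> pairs=7 depth=5 groups=1 -> no

Answer: no no no yes no no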